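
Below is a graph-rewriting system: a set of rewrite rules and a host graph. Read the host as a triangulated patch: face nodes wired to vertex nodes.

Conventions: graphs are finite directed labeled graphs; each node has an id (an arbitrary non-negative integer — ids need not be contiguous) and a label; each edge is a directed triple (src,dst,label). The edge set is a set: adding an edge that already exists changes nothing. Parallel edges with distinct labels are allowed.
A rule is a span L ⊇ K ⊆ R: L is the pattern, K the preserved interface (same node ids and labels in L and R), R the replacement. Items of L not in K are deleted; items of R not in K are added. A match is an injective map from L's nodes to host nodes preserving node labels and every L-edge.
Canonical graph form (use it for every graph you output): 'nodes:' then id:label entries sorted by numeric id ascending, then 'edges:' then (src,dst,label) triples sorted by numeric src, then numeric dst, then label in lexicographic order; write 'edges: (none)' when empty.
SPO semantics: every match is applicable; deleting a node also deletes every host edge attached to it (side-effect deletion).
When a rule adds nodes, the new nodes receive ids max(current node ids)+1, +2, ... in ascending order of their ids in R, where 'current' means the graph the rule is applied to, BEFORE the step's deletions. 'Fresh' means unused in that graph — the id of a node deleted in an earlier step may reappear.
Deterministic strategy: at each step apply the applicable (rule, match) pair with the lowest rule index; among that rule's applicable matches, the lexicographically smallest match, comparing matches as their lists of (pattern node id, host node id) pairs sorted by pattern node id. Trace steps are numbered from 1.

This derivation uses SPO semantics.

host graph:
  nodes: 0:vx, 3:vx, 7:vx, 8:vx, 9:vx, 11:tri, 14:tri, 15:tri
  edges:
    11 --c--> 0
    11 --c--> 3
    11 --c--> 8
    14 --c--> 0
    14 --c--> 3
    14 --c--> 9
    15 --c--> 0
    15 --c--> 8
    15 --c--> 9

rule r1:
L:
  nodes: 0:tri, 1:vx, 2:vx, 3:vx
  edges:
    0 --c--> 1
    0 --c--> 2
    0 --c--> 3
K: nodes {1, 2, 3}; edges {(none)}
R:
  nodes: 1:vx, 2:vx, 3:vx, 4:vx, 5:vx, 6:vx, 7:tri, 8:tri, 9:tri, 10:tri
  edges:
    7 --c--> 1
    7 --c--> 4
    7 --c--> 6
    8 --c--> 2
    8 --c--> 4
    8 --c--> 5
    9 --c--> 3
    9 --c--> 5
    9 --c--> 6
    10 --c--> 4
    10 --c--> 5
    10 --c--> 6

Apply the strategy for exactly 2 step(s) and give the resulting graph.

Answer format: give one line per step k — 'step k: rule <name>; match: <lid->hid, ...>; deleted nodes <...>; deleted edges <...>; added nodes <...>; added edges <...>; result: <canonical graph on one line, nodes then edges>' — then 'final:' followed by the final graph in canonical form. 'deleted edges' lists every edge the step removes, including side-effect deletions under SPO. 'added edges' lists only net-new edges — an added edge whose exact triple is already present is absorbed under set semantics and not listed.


step 1: rule r1; match: 0->11, 1->0, 2->3, 3->8; deleted nodes 11; deleted edges (11,0,c); (11,3,c); (11,8,c); added nodes 16, 17, 18, 19, 20, 21, 22; added edges (19,0,c); (19,16,c); (19,18,c); (20,3,c); (20,16,c); (20,17,c); (21,8,c); (21,17,c); (21,18,c); (22,16,c); (22,17,c); (22,18,c); result: nodes: 0:vx, 3:vx, 7:vx, 8:vx, 9:vx, 14:tri, 15:tri, 16:vx, 17:vx, 18:vx, 19:tri, 20:tri, 21:tri, 22:tri edges: (14,0,c); (14,3,c); (14,9,c); (15,0,c); (15,8,c); (15,9,c); (19,0,c); (19,16,c); (19,18,c); (20,3,c); (20,16,c); (20,17,c); (21,8,c); (21,17,c); (21,18,c); (22,16,c); (22,17,c); (22,18,c)
step 2: rule r1; match: 0->14, 1->0, 2->3, 3->9; deleted nodes 14; deleted edges (14,0,c); (14,3,c); (14,9,c); added nodes 23, 24, 25, 26, 27, 28, 29; added edges (26,0,c); (26,23,c); (26,25,c); (27,3,c); (27,23,c); (27,24,c); (28,9,c); (28,24,c); (28,25,c); (29,23,c); (29,24,c); (29,25,c); result: nodes: 0:vx, 3:vx, 7:vx, 8:vx, 9:vx, 15:tri, 16:vx, 17:vx, 18:vx, 19:tri, 20:tri, 21:tri, 22:tri, 23:vx, 24:vx, 25:vx, 26:tri, 27:tri, 28:tri, 29:tri edges: (15,0,c); (15,8,c); (15,9,c); (19,0,c); (19,16,c); (19,18,c); (20,3,c); (20,16,c); (20,17,c); (21,8,c); (21,17,c); (21,18,c); (22,16,c); (22,17,c); (22,18,c); (26,0,c); (26,23,c); (26,25,c); (27,3,c); (27,23,c); (27,24,c); (28,9,c); (28,24,c); (28,25,c); (29,23,c); (29,24,c); (29,25,c)
final:
nodes: 0:vx, 3:vx, 7:vx, 8:vx, 9:vx, 15:tri, 16:vx, 17:vx, 18:vx, 19:tri, 20:tri, 21:tri, 22:tri, 23:vx, 24:vx, 25:vx, 26:tri, 27:tri, 28:tri, 29:tri
edges: (15,0,c); (15,8,c); (15,9,c); (19,0,c); (19,16,c); (19,18,c); (20,3,c); (20,16,c); (20,17,c); (21,8,c); (21,17,c); (21,18,c); (22,16,c); (22,17,c); (22,18,c); (26,0,c); (26,23,c); (26,25,c); (27,3,c); (27,23,c); (27,24,c); (28,9,c); (28,24,c); (28,25,c); (29,23,c); (29,24,c); (29,25,c)


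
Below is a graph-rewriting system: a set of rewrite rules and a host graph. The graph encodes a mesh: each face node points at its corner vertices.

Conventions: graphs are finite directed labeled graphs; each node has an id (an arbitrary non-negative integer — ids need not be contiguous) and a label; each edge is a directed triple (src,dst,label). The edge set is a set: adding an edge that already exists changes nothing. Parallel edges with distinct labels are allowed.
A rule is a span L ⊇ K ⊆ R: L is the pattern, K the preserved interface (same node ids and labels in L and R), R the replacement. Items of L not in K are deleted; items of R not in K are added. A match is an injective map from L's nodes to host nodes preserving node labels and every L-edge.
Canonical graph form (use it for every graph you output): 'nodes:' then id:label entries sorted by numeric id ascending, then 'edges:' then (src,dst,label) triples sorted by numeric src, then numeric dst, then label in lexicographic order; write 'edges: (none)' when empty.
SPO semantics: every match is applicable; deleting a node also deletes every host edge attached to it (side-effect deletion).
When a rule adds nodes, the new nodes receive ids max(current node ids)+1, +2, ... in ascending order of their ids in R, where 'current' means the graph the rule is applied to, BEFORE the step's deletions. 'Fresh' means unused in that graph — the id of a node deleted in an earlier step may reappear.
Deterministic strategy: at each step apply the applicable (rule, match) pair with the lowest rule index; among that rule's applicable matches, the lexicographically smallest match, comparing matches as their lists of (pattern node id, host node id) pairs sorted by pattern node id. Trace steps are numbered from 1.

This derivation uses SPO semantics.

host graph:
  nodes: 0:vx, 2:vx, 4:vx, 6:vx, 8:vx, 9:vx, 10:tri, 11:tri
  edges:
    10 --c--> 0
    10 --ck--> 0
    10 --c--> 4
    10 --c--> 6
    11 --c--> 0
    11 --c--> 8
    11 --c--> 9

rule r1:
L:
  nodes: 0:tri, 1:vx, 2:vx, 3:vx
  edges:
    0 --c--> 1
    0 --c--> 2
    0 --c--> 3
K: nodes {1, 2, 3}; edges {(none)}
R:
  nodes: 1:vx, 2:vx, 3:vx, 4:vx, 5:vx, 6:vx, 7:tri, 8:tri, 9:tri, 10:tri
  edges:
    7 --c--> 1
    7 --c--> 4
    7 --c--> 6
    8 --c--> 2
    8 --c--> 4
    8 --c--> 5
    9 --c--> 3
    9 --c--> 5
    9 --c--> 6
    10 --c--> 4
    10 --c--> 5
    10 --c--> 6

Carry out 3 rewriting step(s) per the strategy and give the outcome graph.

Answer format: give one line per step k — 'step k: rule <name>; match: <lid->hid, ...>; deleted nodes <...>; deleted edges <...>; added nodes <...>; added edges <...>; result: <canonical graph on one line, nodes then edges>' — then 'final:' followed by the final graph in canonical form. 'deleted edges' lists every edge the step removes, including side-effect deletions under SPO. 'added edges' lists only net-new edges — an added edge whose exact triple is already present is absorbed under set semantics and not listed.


step 1: rule r1; match: 0->10, 1->0, 2->4, 3->6; deleted nodes 10; deleted edges (10,0,c); (10,0,ck); (10,4,c); (10,6,c); added nodes 12, 13, 14, 15, 16, 17, 18; added edges (15,0,c); (15,12,c); (15,14,c); (16,4,c); (16,12,c); (16,13,c); (17,6,c); (17,13,c); (17,14,c); (18,12,c); (18,13,c); (18,14,c); result: nodes: 0:vx, 2:vx, 4:vx, 6:vx, 8:vx, 9:vx, 11:tri, 12:vx, 13:vx, 14:vx, 15:tri, 16:tri, 17:tri, 18:tri edges: (11,0,c); (11,8,c); (11,9,c); (15,0,c); (15,12,c); (15,14,c); (16,4,c); (16,12,c); (16,13,c); (17,6,c); (17,13,c); (17,14,c); (18,12,c); (18,13,c); (18,14,c)
step 2: rule r1; match: 0->11, 1->0, 2->8, 3->9; deleted nodes 11; deleted edges (11,0,c); (11,8,c); (11,9,c); added nodes 19, 20, 21, 22, 23, 24, 25; added edges (22,0,c); (22,19,c); (22,21,c); (23,8,c); (23,19,c); (23,20,c); (24,9,c); (24,20,c); (24,21,c); (25,19,c); (25,20,c); (25,21,c); result: nodes: 0:vx, 2:vx, 4:vx, 6:vx, 8:vx, 9:vx, 12:vx, 13:vx, 14:vx, 15:tri, 16:tri, 17:tri, 18:tri, 19:vx, 20:vx, 21:vx, 22:tri, 23:tri, 24:tri, 25:tri edges: (15,0,c); (15,12,c); (15,14,c); (16,4,c); (16,12,c); (16,13,c); (17,6,c); (17,13,c); (17,14,c); (18,12,c); (18,13,c); (18,14,c); (22,0,c); (22,19,c); (22,21,c); (23,8,c); (23,19,c); (23,20,c); (24,9,c); (24,20,c); (24,21,c); (25,19,c); (25,20,c); (25,21,c)
step 3: rule r1; match: 0->15, 1->0, 2->12, 3->14; deleted nodes 15; deleted edges (15,0,c); (15,12,c); (15,14,c); added nodes 26, 27, 28, 29, 30, 31, 32; added edges (29,0,c); (29,26,c); (29,28,c); (30,12,c); (30,26,c); (30,27,c); (31,14,c); (31,27,c); (31,28,c); (32,26,c); (32,27,c); (32,28,c); result: nodes: 0:vx, 2:vx, 4:vx, 6:vx, 8:vx, 9:vx, 12:vx, 13:vx, 14:vx, 16:tri, 17:tri, 18:tri, 19:vx, 20:vx, 21:vx, 22:tri, 23:tri, 24:tri, 25:tri, 26:vx, 27:vx, 28:vx, 29:tri, 30:tri, 31:tri, 32:tri edges: (16,4,c); (16,12,c); (16,13,c); (17,6,c); (17,13,c); (17,14,c); (18,12,c); (18,13,c); (18,14,c); (22,0,c); (22,19,c); (22,21,c); (23,8,c); (23,19,c); (23,20,c); (24,9,c); (24,20,c); (24,21,c); (25,19,c); (25,20,c); (25,21,c); (29,0,c); (29,26,c); (29,28,c); (30,12,c); (30,26,c); (30,27,c); (31,14,c); (31,27,c); (31,28,c); (32,26,c); (32,27,c); (32,28,c)
final:
nodes: 0:vx, 2:vx, 4:vx, 6:vx, 8:vx, 9:vx, 12:vx, 13:vx, 14:vx, 16:tri, 17:tri, 18:tri, 19:vx, 20:vx, 21:vx, 22:tri, 23:tri, 24:tri, 25:tri, 26:vx, 27:vx, 28:vx, 29:tri, 30:tri, 31:tri, 32:tri
edges: (16,4,c); (16,12,c); (16,13,c); (17,6,c); (17,13,c); (17,14,c); (18,12,c); (18,13,c); (18,14,c); (22,0,c); (22,19,c); (22,21,c); (23,8,c); (23,19,c); (23,20,c); (24,9,c); (24,20,c); (24,21,c); (25,19,c); (25,20,c); (25,21,c); (29,0,c); (29,26,c); (29,28,c); (30,12,c); (30,26,c); (30,27,c); (31,14,c); (31,27,c); (31,28,c); (32,26,c); (32,27,c); (32,28,c)


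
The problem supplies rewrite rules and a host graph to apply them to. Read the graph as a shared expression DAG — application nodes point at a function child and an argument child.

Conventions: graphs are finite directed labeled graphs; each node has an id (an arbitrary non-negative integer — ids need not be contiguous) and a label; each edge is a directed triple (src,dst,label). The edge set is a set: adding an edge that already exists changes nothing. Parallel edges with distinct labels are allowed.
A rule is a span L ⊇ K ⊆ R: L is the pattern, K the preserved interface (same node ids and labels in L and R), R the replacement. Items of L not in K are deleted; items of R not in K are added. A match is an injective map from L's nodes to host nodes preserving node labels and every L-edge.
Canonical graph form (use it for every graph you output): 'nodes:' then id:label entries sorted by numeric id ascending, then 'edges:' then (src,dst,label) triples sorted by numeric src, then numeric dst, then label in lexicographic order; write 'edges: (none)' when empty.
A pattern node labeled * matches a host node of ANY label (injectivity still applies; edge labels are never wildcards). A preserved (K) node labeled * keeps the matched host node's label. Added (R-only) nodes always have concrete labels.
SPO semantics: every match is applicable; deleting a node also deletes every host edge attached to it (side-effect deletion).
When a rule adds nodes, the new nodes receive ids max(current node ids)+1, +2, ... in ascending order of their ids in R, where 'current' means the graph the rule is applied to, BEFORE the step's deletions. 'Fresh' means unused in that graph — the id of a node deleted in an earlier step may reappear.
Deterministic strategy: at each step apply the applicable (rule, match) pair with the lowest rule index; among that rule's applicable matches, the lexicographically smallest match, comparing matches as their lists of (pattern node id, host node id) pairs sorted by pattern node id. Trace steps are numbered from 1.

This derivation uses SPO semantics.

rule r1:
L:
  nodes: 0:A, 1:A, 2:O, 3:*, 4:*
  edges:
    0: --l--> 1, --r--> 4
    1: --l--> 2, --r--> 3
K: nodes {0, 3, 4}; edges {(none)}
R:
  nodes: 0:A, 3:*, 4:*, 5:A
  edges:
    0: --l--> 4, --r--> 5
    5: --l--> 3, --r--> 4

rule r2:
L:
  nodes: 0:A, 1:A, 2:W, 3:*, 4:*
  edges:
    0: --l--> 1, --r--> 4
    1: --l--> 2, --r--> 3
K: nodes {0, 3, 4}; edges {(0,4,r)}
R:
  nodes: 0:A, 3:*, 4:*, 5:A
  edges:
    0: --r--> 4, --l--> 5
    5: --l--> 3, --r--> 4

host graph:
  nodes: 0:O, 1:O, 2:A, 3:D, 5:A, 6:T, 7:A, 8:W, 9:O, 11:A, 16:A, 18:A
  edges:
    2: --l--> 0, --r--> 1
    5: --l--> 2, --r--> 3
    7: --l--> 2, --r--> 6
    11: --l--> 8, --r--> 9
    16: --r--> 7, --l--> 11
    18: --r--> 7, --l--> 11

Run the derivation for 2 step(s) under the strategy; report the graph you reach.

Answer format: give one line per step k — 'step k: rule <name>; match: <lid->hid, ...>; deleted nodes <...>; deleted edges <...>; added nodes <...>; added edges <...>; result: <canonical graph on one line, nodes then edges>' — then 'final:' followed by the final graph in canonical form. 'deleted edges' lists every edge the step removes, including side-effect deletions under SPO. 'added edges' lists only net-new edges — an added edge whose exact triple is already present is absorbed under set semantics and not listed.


step 1: rule r1; match: 0->5, 1->2, 2->0, 3->1, 4->3; deleted nodes 0, 2; deleted edges (2,0,l); (2,1,r); (5,2,l); (5,3,r); (7,2,l); added nodes 19; added edges (5,3,l); (5,19,r); (19,1,l); (19,3,r); result: nodes: 1:O, 3:D, 5:A, 6:T, 7:A, 8:W, 9:O, 11:A, 16:A, 18:A, 19:A edges: (5,3,l); (5,19,r); (7,6,r); (11,8,l); (11,9,r); (16,7,r); (16,11,l); (18,7,r); (18,11,l); (19,1,l); (19,3,r)
step 2: rule r2; match: 0->16, 1->11, 2->8, 3->9, 4->7; deleted nodes 8, 11; deleted edges (11,8,l); (11,9,r); (16,11,l); (18,11,l); added nodes 20; added edges (16,20,l); (20,7,r); (20,9,l); result: nodes: 1:O, 3:D, 5:A, 6:T, 7:A, 9:O, 16:A, 18:A, 19:A, 20:A edges: (5,3,l); (5,19,r); (7,6,r); (16,7,r); (16,20,l); (18,7,r); (19,1,l); (19,3,r); (20,7,r); (20,9,l)
final:
nodes: 1:O, 3:D, 5:A, 6:T, 7:A, 9:O, 16:A, 18:A, 19:A, 20:A
edges: (5,3,l); (5,19,r); (7,6,r); (16,7,r); (16,20,l); (18,7,r); (19,1,l); (19,3,r); (20,7,r); (20,9,l)


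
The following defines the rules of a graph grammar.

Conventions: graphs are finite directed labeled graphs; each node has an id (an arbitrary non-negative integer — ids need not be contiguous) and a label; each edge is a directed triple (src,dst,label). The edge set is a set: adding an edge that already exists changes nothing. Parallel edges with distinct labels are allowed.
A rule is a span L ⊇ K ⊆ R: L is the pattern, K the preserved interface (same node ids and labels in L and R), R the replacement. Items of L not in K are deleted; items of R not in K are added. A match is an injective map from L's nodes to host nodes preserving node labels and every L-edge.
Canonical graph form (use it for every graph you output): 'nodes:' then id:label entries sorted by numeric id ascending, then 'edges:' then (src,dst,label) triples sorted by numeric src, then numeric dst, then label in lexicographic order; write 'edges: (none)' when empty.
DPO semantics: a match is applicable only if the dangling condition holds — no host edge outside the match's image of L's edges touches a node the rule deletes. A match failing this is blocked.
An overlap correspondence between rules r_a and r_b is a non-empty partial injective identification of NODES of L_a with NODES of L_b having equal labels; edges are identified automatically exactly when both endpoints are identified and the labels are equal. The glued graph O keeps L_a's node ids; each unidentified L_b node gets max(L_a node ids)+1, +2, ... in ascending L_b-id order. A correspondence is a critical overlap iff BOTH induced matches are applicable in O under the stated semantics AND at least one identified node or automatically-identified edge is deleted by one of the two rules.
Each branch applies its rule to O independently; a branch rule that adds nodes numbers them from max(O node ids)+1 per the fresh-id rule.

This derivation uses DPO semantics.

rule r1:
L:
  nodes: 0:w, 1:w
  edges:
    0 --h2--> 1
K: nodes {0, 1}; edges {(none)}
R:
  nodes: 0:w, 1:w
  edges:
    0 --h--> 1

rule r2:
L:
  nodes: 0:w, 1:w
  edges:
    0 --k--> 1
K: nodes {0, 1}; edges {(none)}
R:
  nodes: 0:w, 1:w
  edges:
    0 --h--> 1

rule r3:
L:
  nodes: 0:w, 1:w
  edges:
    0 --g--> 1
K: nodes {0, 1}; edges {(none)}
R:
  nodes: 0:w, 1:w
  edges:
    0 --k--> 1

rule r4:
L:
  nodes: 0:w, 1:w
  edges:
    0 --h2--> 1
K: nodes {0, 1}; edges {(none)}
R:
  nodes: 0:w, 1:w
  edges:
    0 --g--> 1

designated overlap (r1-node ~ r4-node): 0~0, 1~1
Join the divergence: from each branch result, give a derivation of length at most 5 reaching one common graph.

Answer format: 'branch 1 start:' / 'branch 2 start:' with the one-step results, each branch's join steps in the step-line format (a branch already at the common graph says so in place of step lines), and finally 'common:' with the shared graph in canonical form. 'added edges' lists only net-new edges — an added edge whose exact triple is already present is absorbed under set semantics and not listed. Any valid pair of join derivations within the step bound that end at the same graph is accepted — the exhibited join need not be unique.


branch 1 start:
nodes: 0:w, 1:w
edges: (0,1,h)
branch 2 start:
nodes: 0:w, 1:w
edges: (0,1,g)
branch 1: already at the common graph (0 steps)
branch 2 step 1: rule r3; match: 0->0, 1->1; deleted nodes (none); deleted edges (0,1,g); added nodes (none); added edges (0,1,k); result: nodes: 0:w, 1:w edges: (0,1,k)
branch 2 step 2: rule r2; match: 0->0, 1->1; deleted nodes (none); deleted edges (0,1,k); added nodes (none); added edges (0,1,h); result: nodes: 0:w, 1:w edges: (0,1,h)
common:
nodes: 0:w, 1:w
edges: (0,1,h)


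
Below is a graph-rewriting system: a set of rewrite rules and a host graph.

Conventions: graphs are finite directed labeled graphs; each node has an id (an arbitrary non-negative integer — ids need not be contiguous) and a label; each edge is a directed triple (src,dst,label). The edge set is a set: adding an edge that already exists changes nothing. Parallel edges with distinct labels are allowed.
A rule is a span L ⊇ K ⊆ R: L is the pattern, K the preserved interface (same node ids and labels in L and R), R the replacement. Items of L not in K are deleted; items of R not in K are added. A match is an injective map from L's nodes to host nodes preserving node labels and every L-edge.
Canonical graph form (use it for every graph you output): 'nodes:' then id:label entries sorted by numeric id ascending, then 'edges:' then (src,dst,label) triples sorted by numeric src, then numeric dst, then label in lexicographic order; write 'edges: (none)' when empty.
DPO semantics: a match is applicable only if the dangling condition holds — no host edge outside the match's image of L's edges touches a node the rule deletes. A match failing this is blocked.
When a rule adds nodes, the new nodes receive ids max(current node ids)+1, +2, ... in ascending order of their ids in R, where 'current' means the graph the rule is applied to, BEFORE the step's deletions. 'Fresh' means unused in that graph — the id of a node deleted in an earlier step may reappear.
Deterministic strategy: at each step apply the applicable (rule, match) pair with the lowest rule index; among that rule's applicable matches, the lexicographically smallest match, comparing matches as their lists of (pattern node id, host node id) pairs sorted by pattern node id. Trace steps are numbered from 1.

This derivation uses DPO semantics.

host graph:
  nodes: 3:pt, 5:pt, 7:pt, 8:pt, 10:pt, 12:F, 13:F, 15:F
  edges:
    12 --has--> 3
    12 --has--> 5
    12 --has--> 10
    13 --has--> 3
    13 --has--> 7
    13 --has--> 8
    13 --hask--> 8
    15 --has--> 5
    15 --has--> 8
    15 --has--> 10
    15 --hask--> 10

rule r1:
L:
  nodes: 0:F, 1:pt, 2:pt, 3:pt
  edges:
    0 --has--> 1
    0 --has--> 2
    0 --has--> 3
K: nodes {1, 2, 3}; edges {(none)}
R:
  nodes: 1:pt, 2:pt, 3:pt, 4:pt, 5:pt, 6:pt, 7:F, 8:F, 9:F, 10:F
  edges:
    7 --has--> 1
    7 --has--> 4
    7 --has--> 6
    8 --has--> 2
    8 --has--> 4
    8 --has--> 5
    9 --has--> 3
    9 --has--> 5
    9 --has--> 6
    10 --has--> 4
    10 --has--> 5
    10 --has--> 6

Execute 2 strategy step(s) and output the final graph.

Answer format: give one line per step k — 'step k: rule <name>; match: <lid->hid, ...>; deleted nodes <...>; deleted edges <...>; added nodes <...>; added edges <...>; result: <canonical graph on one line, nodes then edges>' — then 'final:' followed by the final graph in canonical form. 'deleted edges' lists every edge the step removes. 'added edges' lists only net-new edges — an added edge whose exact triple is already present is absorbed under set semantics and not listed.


step 1: rule r1; match: 0->12, 1->3, 2->5, 3->10; deleted nodes 12; deleted edges (12,3,has); (12,5,has); (12,10,has); added nodes 16, 17, 18, 19, 20, 21, 22; added edges (19,3,has); (19,16,has); (19,18,has); (20,5,has); (20,16,has); (20,17,has); (21,10,has); (21,17,has); (21,18,has); (22,16,has); (22,17,has); (22,18,has); result: nodes: 3:pt, 5:pt, 7:pt, 8:pt, 10:pt, 13:F, 15:F, 16:pt, 17:pt, 18:pt, 19:F, 20:F, 21:F, 22:F edges: (13,3,has); (13,7,has); (13,8,has); (13,8,hask); (15,5,has); (15,8,has); (15,10,has); (15,10,hask); (19,3,has); (19,16,has); (19,18,has); (20,5,has); (20,16,has); (20,17,has); (21,10,has); (21,17,has); (21,18,has); (22,16,has); (22,17,has); (22,18,has)
step 2: rule r1; match: 0->19, 1->3, 2->16, 3->18; deleted nodes 19; deleted edges (19,3,has); (19,16,has); (19,18,has); added nodes 23, 24, 25, 26, 27, 28, 29; added edges (26,3,has); (26,23,has); (26,25,has); (27,16,has); (27,23,has); (27,24,has); (28,18,has); (28,24,has); (28,25,has); (29,23,has); (29,24,has); (29,25,has); result: nodes: 3:pt, 5:pt, 7:pt, 8:pt, 10:pt, 13:F, 15:F, 16:pt, 17:pt, 18:pt, 20:F, 21:F, 22:F, 23:pt, 24:pt, 25:pt, 26:F, 27:F, 28:F, 29:F edges: (13,3,has); (13,7,has); (13,8,has); (13,8,hask); (15,5,has); (15,8,has); (15,10,has); (15,10,hask); (20,5,has); (20,16,has); (20,17,has); (21,10,has); (21,17,has); (21,18,has); (22,16,has); (22,17,has); (22,18,has); (26,3,has); (26,23,has); (26,25,has); (27,16,has); (27,23,has); (27,24,has); (28,18,has); (28,24,has); (28,25,has); (29,23,has); (29,24,has); (29,25,has)
final:
nodes: 3:pt, 5:pt, 7:pt, 8:pt, 10:pt, 13:F, 15:F, 16:pt, 17:pt, 18:pt, 20:F, 21:F, 22:F, 23:pt, 24:pt, 25:pt, 26:F, 27:F, 28:F, 29:F
edges: (13,3,has); (13,7,has); (13,8,has); (13,8,hask); (15,5,has); (15,8,has); (15,10,has); (15,10,hask); (20,5,has); (20,16,has); (20,17,has); (21,10,has); (21,17,has); (21,18,has); (22,16,has); (22,17,has); (22,18,has); (26,3,has); (26,23,has); (26,25,has); (27,16,has); (27,23,has); (27,24,has); (28,18,has); (28,24,has); (28,25,has); (29,23,has); (29,24,has); (29,25,has)


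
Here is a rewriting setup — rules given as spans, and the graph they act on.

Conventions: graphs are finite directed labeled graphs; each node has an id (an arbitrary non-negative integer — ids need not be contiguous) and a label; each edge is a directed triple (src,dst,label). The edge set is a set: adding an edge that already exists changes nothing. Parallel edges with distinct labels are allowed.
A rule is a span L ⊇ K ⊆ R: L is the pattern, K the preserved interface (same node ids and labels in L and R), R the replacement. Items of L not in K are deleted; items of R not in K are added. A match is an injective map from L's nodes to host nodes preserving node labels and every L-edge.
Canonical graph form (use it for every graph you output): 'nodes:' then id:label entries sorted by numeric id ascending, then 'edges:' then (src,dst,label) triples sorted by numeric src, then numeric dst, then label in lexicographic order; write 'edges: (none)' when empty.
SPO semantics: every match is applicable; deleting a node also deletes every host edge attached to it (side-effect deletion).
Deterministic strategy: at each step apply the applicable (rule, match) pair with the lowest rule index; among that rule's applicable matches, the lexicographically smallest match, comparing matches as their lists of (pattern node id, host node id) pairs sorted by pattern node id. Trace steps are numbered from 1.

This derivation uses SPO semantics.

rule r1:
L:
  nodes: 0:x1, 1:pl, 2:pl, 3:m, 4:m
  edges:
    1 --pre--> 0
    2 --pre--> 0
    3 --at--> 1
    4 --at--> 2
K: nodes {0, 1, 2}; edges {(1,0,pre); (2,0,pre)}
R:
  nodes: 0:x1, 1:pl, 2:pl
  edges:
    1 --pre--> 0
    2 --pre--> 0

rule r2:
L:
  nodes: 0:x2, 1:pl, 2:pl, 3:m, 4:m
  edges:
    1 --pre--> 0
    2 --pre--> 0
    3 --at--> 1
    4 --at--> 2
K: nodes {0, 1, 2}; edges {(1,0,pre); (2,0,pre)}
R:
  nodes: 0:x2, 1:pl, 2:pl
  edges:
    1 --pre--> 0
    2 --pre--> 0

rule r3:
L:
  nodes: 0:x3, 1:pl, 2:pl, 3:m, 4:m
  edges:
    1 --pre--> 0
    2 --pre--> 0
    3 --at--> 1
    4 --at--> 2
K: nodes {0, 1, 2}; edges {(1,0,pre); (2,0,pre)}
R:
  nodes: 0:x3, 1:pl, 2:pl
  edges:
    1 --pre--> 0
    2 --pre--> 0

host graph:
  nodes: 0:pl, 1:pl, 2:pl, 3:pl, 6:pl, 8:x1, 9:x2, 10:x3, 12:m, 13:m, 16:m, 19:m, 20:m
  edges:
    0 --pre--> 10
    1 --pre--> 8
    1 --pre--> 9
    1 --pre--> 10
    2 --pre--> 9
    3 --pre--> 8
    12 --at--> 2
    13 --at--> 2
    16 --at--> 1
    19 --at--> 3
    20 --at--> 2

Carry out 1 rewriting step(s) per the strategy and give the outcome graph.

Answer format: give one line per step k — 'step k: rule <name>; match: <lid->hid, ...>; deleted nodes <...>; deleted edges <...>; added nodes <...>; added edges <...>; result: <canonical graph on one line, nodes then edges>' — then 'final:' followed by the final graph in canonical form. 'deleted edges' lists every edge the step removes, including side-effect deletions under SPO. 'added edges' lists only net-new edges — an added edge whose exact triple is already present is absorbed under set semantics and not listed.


step 1: rule r1; match: 0->8, 1->1, 2->3, 3->16, 4->19; deleted nodes 16, 19; deleted edges (16,1,at); (19,3,at); added nodes (none); added edges (none); result: nodes: 0:pl, 1:pl, 2:pl, 3:pl, 6:pl, 8:x1, 9:x2, 10:x3, 12:m, 13:m, 20:m edges: (0,10,pre); (1,8,pre); (1,9,pre); (1,10,pre); (2,9,pre); (3,8,pre); (12,2,at); (13,2,at); (20,2,at)
final:
nodes: 0:pl, 1:pl, 2:pl, 3:pl, 6:pl, 8:x1, 9:x2, 10:x3, 12:m, 13:m, 20:m
edges: (0,10,pre); (1,8,pre); (1,9,pre); (1,10,pre); (2,9,pre); (3,8,pre); (12,2,at); (13,2,at); (20,2,at)


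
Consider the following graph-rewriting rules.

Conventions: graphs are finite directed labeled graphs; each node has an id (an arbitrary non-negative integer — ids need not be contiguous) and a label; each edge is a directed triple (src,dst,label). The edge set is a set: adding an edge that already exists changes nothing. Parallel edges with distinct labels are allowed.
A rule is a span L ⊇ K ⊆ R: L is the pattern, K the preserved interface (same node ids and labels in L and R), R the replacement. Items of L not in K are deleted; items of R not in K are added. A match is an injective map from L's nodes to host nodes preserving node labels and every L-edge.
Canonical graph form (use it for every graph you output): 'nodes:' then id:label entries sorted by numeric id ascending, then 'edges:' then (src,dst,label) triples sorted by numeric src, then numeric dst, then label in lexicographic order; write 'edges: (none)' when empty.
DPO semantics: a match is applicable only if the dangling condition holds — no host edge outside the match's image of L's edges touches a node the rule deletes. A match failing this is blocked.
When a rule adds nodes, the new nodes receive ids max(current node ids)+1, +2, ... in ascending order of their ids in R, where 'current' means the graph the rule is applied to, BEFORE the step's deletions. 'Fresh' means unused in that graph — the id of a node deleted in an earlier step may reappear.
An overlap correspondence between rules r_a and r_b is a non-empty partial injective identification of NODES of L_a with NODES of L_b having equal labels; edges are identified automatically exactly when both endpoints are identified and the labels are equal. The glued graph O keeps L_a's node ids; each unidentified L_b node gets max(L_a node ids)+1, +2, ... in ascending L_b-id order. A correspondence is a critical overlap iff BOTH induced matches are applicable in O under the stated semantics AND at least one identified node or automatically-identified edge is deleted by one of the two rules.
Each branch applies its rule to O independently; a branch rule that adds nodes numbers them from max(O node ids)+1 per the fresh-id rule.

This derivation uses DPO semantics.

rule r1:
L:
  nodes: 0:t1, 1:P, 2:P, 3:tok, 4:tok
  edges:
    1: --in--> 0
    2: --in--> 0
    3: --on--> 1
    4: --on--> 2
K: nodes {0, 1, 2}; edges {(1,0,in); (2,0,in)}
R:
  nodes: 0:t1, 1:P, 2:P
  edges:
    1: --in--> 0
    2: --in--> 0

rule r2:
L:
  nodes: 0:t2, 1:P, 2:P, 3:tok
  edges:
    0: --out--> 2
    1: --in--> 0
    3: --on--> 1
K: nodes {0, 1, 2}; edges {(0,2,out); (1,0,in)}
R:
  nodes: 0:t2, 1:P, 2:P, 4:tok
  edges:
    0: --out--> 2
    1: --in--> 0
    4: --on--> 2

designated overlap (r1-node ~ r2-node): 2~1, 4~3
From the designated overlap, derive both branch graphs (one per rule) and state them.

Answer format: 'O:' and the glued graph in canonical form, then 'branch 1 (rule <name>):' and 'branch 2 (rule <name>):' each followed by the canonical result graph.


O:
nodes: 0:t1, 1:P, 2:P, 3:tok, 4:tok, 5:t2, 6:P
edges: (1,0,in); (2,0,in); (2,5,in); (3,1,on); (4,2,on); (5,6,out)
branch 1 (rule r1):
nodes: 0:t1, 1:P, 2:P, 5:t2, 6:P
edges: (1,0,in); (2,0,in); (2,5,in); (5,6,out)
branch 2 (rule r2):
nodes: 0:t1, 1:P, 2:P, 3:tok, 5:t2, 6:P, 7:tok
edges: (1,0,in); (2,0,in); (2,5,in); (3,1,on); (5,6,out); (7,6,on)


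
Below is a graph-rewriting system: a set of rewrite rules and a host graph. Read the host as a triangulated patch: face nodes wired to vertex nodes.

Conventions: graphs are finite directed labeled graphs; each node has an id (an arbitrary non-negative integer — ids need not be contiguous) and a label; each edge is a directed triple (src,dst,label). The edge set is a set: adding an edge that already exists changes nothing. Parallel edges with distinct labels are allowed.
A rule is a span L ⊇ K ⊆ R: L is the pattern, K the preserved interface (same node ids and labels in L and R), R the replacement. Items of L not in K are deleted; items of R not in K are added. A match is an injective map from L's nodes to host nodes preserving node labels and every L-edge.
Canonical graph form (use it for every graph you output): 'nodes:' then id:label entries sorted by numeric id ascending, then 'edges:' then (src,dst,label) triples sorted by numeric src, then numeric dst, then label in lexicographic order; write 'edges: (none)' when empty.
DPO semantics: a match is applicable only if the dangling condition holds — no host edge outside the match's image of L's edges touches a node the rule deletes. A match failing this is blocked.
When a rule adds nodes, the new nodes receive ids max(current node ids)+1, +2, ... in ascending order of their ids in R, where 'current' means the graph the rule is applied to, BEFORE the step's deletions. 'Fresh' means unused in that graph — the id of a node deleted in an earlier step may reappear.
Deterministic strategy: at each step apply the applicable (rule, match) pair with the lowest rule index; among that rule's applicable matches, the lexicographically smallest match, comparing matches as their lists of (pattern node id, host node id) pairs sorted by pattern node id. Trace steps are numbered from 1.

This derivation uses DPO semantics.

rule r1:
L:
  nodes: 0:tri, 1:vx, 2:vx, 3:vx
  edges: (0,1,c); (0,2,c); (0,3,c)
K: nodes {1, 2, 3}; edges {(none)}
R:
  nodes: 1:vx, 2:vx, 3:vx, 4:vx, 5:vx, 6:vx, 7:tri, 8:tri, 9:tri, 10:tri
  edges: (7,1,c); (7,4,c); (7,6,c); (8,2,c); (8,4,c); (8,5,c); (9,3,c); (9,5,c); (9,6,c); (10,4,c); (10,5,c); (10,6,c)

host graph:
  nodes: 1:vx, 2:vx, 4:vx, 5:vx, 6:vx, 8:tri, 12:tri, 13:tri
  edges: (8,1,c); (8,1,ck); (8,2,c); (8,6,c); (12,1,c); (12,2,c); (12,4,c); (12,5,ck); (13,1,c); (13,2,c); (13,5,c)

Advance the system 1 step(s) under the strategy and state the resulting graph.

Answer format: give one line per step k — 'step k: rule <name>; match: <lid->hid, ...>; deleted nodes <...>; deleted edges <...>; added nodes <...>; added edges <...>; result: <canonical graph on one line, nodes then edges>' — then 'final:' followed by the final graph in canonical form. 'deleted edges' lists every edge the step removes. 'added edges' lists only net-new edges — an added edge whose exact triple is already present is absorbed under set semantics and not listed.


step 1: rule r1; match: 0->13, 1->1, 2->2, 3->5; deleted nodes 13; deleted edges (13,1,c); (13,2,c); (13,5,c); added nodes 14, 15, 16, 17, 18, 19, 20; added edges (17,1,c); (17,14,c); (17,16,c); (18,2,c); (18,14,c); (18,15,c); (19,5,c); (19,15,c); (19,16,c); (20,14,c); (20,15,c); (20,16,c); result: nodes: 1:vx, 2:vx, 4:vx, 5:vx, 6:vx, 8:tri, 12:tri, 14:vx, 15:vx, 16:vx, 17:tri, 18:tri, 19:tri, 20:tri edges: (8,1,c); (8,1,ck); (8,2,c); (8,6,c); (12,1,c); (12,2,c); (12,4,c); (12,5,ck); (17,1,c); (17,14,c); (17,16,c); (18,2,c); (18,14,c); (18,15,c); (19,5,c); (19,15,c); (19,16,c); (20,14,c); (20,15,c); (20,16,c)
final:
nodes: 1:vx, 2:vx, 4:vx, 5:vx, 6:vx, 8:tri, 12:tri, 14:vx, 15:vx, 16:vx, 17:tri, 18:tri, 19:tri, 20:tri
edges: (8,1,c); (8,1,ck); (8,2,c); (8,6,c); (12,1,c); (12,2,c); (12,4,c); (12,5,ck); (17,1,c); (17,14,c); (17,16,c); (18,2,c); (18,14,c); (18,15,c); (19,5,c); (19,15,c); (19,16,c); (20,14,c); (20,15,c); (20,16,c)


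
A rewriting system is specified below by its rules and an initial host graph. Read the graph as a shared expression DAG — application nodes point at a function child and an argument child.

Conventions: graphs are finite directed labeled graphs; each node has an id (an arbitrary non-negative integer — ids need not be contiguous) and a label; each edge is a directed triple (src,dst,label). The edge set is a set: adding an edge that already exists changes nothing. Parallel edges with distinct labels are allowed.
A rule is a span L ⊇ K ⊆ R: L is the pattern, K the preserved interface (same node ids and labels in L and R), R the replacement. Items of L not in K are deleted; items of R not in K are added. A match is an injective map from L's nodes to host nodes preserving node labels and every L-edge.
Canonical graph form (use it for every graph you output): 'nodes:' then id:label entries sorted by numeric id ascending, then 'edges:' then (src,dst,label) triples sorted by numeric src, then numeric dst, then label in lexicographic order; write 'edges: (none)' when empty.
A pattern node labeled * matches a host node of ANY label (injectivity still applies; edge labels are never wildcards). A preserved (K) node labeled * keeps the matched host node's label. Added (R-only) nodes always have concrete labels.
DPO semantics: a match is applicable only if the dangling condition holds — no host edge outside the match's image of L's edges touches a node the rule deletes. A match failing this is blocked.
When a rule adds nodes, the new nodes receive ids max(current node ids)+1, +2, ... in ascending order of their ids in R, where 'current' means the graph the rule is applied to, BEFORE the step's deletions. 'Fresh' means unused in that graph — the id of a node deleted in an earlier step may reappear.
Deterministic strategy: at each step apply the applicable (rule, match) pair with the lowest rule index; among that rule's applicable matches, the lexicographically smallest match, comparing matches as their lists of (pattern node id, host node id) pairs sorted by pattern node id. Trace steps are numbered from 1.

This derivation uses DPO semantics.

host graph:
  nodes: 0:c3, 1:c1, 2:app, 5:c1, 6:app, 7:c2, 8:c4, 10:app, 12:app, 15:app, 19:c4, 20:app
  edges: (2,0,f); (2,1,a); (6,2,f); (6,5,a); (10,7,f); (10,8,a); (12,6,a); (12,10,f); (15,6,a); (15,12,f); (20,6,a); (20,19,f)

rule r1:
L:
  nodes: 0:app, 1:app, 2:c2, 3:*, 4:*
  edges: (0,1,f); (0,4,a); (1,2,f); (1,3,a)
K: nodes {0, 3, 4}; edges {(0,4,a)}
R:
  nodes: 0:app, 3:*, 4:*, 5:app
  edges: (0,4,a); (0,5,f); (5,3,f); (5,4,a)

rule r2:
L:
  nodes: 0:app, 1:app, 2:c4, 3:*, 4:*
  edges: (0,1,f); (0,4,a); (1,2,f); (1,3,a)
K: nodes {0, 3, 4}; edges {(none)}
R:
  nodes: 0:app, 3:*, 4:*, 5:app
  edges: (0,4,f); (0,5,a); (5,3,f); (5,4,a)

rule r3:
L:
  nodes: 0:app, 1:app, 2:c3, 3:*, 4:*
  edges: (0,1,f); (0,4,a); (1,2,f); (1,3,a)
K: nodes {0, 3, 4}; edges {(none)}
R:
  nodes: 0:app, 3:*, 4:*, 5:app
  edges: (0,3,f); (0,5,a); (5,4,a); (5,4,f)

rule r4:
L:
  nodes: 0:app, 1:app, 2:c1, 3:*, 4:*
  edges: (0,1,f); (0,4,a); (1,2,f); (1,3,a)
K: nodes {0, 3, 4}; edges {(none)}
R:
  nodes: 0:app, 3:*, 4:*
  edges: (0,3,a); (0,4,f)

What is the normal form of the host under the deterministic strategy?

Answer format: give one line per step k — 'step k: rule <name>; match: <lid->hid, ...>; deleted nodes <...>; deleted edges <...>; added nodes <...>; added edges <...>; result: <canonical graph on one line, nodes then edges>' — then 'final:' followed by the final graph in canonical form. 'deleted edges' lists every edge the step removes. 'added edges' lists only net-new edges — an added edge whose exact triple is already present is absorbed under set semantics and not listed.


step 1: rule r1; match: 0->12, 1->10, 2->7, 3->8, 4->6; deleted nodes 7, 10; deleted edges (10,7,f); (10,8,a); (12,10,f); added nodes 21; added edges (12,21,f); (21,6,a); (21,8,f); result: nodes: 0:c3, 1:c1, 2:app, 5:c1, 6:app, 8:c4, 12:app, 15:app, 19:c4, 20:app, 21:app edges: (2,0,f); (2,1,a); (6,2,f); (6,5,a); (12,6,a); (12,21,f); (15,6,a); (15,12,f); (20,6,a); (20,19,f); (21,6,a); (21,8,f)
step 2: rule r3; match: 0->6, 1->2, 2->0, 3->1, 4->5; deleted nodes 0, 2; deleted edges (2,0,f); (2,1,a); (6,2,f); (6,5,a); added nodes 22; added edges (6,1,f); (6,22,a); (22,5,a); (22,5,f); result: nodes: 1:c1, 5:c1, 6:app, 8:c4, 12:app, 15:app, 19:c4, 20:app, 21:app, 22:app edges: (6,1,f); (6,22,a); (12,6,a); (12,21,f); (15,6,a); (15,12,f); (20,6,a); (20,19,f); (21,6,a); (21,8,f); (22,5,a); (22,5,f)
final:
nodes: 1:c1, 5:c1, 6:app, 8:c4, 12:app, 15:app, 19:c4, 20:app, 21:app, 22:app
edges: (6,1,f); (6,22,a); (12,6,a); (12,21,f); (15,6,a); (15,12,f); (20,6,a); (20,19,f); (21,6,a); (21,8,f); (22,5,a); (22,5,f)


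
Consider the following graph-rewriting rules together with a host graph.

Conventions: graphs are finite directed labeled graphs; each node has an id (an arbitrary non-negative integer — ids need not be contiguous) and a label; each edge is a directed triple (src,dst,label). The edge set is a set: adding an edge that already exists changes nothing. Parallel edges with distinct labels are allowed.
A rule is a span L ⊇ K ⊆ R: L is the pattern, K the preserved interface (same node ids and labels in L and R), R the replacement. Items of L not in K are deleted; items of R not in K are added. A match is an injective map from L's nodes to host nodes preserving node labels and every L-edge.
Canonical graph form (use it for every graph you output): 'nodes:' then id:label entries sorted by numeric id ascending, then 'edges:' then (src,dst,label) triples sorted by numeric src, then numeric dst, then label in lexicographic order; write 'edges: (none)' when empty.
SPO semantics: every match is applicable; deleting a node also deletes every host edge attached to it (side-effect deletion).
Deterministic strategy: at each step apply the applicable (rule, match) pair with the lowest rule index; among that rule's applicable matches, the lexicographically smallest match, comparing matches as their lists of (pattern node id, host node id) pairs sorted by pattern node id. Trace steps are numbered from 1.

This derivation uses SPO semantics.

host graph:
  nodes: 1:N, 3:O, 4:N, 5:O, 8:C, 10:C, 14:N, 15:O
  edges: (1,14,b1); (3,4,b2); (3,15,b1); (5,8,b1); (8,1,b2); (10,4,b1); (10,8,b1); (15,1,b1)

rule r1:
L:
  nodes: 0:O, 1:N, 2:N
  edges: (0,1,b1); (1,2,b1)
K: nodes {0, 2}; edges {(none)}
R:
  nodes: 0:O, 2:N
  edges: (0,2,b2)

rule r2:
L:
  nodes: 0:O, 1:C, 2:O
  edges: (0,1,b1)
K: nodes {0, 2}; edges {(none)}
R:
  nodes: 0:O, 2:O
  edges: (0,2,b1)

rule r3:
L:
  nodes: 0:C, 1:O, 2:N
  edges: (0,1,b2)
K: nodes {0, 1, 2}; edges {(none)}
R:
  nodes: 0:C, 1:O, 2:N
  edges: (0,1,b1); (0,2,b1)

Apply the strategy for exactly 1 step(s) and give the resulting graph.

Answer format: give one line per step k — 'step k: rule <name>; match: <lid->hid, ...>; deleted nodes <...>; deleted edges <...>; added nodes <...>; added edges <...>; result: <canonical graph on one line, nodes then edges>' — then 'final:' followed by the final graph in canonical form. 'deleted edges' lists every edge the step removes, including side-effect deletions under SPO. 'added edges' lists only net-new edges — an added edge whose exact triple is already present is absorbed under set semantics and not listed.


step 1: rule r1; match: 0->15, 1->1, 2->14; deleted nodes 1; deleted edges (1,14,b1); (8,1,b2); (15,1,b1); added nodes (none); added edges (15,14,b2); result: nodes: 3:O, 4:N, 5:O, 8:C, 10:C, 14:N, 15:O edges: (3,4,b2); (3,15,b1); (5,8,b1); (10,4,b1); (10,8,b1); (15,14,b2)
final:
nodes: 3:O, 4:N, 5:O, 8:C, 10:C, 14:N, 15:O
edges: (3,4,b2); (3,15,b1); (5,8,b1); (10,4,b1); (10,8,b1); (15,14,b2)
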